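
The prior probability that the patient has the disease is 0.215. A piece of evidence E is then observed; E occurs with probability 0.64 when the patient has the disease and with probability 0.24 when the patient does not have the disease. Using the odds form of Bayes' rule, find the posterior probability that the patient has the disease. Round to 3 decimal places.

Posterior probability ≈ 0.422

Prior odds = 0.215/(1−0.215) = 0.27389.
Likelihood ratio for E = 0.64/0.24 = 2.6667.
Posterior odds = prior odds × LR = 0.73036.
Posterior probability = odds/(1+odds) = 0.73036/1.7304 = 0.422.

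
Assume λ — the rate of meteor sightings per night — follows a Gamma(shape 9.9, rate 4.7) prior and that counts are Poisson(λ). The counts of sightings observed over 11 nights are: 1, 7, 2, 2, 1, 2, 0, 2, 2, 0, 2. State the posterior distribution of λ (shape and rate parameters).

The Poisson likelihood adds the total count to the shape and the number of exposure periods to the rate. Here ∑xᵢ = 21 and n = 11, so shape 9.9→30.9 and rate 4.7→15.7.

Posterior: Gamma(shape=30.9, rate=15.7)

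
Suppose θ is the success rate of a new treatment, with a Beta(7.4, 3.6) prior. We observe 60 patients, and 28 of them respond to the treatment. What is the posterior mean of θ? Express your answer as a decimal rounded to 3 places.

Posterior mean ≈ 0.499

Observing 28 successes and 32 failures updates Beta(7.4, 3.6) by adding the success and failure counts to the two shape parameters: α = 7.4+28 = 35.4, β = 3.6+32 = 35.6.
E[θ | data] = 35.4/(35.4+35.6) = 0.499.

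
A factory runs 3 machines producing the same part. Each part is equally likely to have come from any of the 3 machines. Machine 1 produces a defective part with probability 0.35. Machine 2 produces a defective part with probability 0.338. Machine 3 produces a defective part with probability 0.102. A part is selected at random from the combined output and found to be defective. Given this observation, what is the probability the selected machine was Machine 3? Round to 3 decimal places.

Posterior probability ≈ 0.129

P(defective|M1) = 0.35; P(defective|M2) = 0.338; P(defective|M3) = 0.102.
Prior × likelihood for each source: 0.333333·0.35=0.1167, 0.333333·0.338=0.1127, 0.333333·0.102=0.03400. Summing gives P(defective) = 0.26333.
P(Machine 3 | defective) = 0.03400 / 0.26333 = 0.129.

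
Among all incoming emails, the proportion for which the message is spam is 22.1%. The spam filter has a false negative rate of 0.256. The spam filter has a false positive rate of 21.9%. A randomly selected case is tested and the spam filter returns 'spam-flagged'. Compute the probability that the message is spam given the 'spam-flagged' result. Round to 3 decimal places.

P(H | E) ≈ 0.491

Let H be the event that the message is spam. P(H) = 0.221, so P(¬H) = 0.779. With E the 'spam-flagged' result, P(E|H) = 0.744 and P(E|¬H) = 0.219.
P(E) = 0.744·0.221 + 0.219·0.779 = 0.16442 + 0.17060 = 0.33503.
By Bayes' theorem, P(H|E) = 0.16442 / 0.33503 = 0.491.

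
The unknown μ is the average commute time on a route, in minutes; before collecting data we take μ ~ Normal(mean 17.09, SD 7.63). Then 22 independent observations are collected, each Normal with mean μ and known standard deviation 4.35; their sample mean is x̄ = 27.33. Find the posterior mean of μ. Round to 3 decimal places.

Prior precision 1/τ₀² = 1/7.63² = 0.0171771; data precision n/σ² = 22/4.35² = 1.16264.
Posterior precision = 0.0171771 + 1.16264 = 1.17981.
Posterior mean = (0.0171771·17.09 + 1.16264·27.33) / 1.17981 = 27.181.

Posterior mean ≈ 27.181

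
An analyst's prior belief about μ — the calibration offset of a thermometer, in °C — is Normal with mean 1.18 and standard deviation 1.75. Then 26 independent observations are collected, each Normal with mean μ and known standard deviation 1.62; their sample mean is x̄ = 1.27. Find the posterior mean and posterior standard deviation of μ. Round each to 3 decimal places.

Posterior mean ≈ 1.267; posterior SD ≈ 0.313

With known σ, the Normal prior is conjugate. Weight on the data is w = (n/σ²)/(n/σ² + 1/τ₀²) = 9.90703/(9.90703+0.326531) = 0.96809.
Posterior mean = w·x̄ + (1−w)·μ₀ = 0.96809·1.27 + 0.031908·1.18 = 1.267. Posterior variance = 1/(9.90703+0.326531) = 0.0977177, so SD = 0.313.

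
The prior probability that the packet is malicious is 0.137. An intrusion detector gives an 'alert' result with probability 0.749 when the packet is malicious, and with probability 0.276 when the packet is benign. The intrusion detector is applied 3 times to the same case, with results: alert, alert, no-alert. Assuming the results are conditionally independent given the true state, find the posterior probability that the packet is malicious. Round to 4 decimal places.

Posterior P(H) ≈ 0.2884

Let H be the event that the packet is malicious; start with P(H) = 0.137. P('alert'|H) = 0.749, P('alert'|¬H) = 0.276.
Update on result 1 ('alert'): P(H) ← 0.749·0.1370 / (0.749·0.1370 + 0.276·0.8630) = 0.10261/0.34080 = 0.3011.
Update on result 2 ('alert'): P(H) ← 0.749·0.3011 / (0.749·0.3011 + 0.276·0.6989) = 0.22552/0.41842 = 0.5390.
Update on result 3 ('no-alert'): P(H) ← 0.251·0.5390 / (0.251·0.5390 + 0.724·0.4610) = 0.13528/0.46906 = 0.2884.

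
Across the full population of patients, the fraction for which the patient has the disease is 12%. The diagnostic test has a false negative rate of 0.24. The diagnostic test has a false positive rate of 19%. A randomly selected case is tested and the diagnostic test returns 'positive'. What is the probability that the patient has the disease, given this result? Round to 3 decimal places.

Let H be the event that the patient has the disease. P(H) = 0.12, so P(¬H) = 0.88. With E the 'positive' result, P(E|H) = 0.76 and P(E|¬H) = 0.19.
P(E) = 0.76·0.12 + 0.19·0.88 = 0.091200 + 0.16720 = 0.25840.
By Bayes' theorem, P(H|E) = 0.091200 / 0.25840 = 0.353.

P(H | E) ≈ 0.353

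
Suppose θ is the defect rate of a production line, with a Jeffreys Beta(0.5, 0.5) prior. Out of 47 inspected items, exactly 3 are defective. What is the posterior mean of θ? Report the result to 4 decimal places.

Posterior mean ≈ 0.0729

The binomial likelihood is conjugate to the Beta prior: with 3 successes and 44 failures, the posterior is Beta(0.5+3, 0.5+44) = Beta(3.5, 44.5).
Posterior mean = α/(α+β) = 3.5/48 = 0.0729.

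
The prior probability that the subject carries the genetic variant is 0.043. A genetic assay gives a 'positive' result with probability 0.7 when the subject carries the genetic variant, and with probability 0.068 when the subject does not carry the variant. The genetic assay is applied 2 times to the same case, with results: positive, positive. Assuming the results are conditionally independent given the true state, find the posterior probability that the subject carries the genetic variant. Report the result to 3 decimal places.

Posterior P(H) ≈ 0.826

With H the event that the subject carries the genetic variant, the joint likelihood of the observed sequence is P(data|H) = 0.7·0.7 = 0.49000 and P(data|¬H) = 0.068·0.068 = 0.0046240.
Bayes: P(H|data) = 0.043·0.49000 / (0.043·0.49000 + 0.957·0.0046240) = 0.021070/0.025495 = 0.8264.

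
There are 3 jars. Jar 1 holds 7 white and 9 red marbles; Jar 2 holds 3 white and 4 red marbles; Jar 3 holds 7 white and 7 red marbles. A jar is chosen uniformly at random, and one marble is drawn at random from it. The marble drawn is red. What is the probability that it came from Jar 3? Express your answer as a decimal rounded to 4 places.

Posterior probability ≈ 0.3060

P(red|Jar 1) = 0.5625; P(red|Jar 2) = 0.5714; P(red|Jar 3) = 0.5.
Prior × likelihood for each source: 0.333333·0.5625=0.1875, 0.333333·0.5714=0.1905, 0.333333·0.5=0.1667. Summing gives P(red) = 0.54464.
P(Jar 3 | red) = 0.1667 / 0.54464 = 0.3060.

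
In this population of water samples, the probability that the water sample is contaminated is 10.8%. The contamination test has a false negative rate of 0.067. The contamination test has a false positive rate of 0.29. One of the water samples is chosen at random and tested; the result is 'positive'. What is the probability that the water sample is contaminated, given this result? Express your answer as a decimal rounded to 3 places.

P(H | E) ≈ 0.280

Write H for 'the water sample is contaminated'. Prior odds H:¬H = 0.108/0.892 = 0.12108. For the 'positive' outcome, the likelihood ratio is 0.933/0.29 = 3.2172.
Posterior odds = 0.12108 × 3.2172 = 0.38953, so P(H|E) = 0.38953/(1+0.38953) = 0.280.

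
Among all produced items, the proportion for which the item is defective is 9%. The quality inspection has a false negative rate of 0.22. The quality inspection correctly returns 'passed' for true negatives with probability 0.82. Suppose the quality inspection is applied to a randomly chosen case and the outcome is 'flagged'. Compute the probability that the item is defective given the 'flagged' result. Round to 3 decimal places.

Write H for 'the item is defective'. Prior odds H:¬H = 0.09/0.91 = 0.098901. For the 'flagged' outcome, the likelihood ratio is 0.78/0.18 = 4.3333.
Posterior odds = 0.098901 × 4.3333 = 0.42857, so P(H|E) = 0.42857/(1+0.42857) = 0.300.

P(H | E) ≈ 0.300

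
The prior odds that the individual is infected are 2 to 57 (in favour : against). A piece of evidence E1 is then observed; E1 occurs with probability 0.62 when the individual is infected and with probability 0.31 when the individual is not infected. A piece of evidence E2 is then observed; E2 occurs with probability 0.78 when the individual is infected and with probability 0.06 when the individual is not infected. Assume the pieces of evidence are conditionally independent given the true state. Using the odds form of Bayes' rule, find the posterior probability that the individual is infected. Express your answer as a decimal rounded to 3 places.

Prior odds = 2/57 = 0.035088.
Likelihood ratio for E1 = 0.62/0.31 = 2.0000.
Likelihood ratio for E2 = 0.78/0.06 = 13.000.
Posterior odds = prior odds × LR₁ × LR₂ = 0.91228.
Posterior probability = odds/(1+odds) = 0.91228/1.9123 = 0.477.

Posterior probability ≈ 0.477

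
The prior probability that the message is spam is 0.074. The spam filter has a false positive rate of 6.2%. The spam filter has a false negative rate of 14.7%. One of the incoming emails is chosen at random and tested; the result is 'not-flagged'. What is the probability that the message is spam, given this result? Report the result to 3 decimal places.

P(H | E) ≈ 0.012

Let H be the event that the message is spam. P(H) = 0.074, so P(¬H) = 0.926. With E the 'not-flagged' result, P(E|H) = 0.147 and P(E|¬H) = 0.938.
P(E) = 0.147·0.074 + 0.938·0.926 = 0.010878 + 0.86859 = 0.87947.
By Bayes' theorem, P(H|E) = 0.010878 / 0.87947 = 0.012.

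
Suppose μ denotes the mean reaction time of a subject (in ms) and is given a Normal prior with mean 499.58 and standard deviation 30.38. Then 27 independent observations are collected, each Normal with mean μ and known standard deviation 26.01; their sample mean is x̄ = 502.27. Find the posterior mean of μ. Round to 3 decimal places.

Posterior mean ≈ 502.199

Prior precision 1/τ₀² = 1/30.38² = 0.00108349; data precision n/σ² = 27/26.01² = 0.0399101.
Posterior precision = 0.00108349 + 0.0399101 = 0.0409936.
Posterior mean = (0.00108349·499.58 + 0.0399101·502.27) / 0.0409936 = 502.199.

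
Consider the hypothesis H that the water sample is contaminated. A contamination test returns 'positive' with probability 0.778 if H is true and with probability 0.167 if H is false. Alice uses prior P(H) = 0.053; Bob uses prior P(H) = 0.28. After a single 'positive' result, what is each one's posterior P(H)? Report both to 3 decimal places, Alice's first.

P('+'|H) = 0.778, P('+'|¬H) = 0.167.
Alice: numerator 0.778·0.053 = 0.041234; evidence = 0.041234+0.167·0.947 = 0.19938; posterior = 0.207.
Bob: numerator 0.778·0.28 = 0.21784; evidence = 0.21784+0.167·0.72 = 0.33808; posterior = 0.644.

Alice: 0.207; Bob: 0.644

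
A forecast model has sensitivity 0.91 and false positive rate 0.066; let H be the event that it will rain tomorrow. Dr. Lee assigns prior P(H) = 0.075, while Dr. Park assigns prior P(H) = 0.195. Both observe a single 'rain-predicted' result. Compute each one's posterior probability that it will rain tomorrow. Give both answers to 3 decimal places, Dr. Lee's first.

The likelihood ratio for a 'rain-predicted' result is 0.91/0.066 = 13.788.
Dr. Lee: prior odds 0.075/0.925 = 0.081081; posterior odds 1.1179; posterior probability 0.528.
Dr. Park: prior odds 0.195/0.805 = 0.24224; posterior odds 3.3399; posterior probability 0.770.

Dr. Lee: 0.528; Dr. Park: 0.770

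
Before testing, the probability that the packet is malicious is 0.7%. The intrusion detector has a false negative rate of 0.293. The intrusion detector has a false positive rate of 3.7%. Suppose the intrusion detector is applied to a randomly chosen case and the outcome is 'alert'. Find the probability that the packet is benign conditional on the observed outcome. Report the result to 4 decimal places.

P(¬H | E) ≈ 0.8813

Let H be the event that the packet is malicious. P(H) = 0.007, so P(¬H) = 0.993. With E the 'alert' result, P(E|H) = 0.707 and P(E|¬H) = 0.037.
P(E) = 0.707·0.007 + 0.037·0.993 = 0.0049490 + 0.036741 = 0.041690.
By Bayes' theorem, P(H|E) = 0.0049490 / 0.041690 = 0.1187. Hence P(¬H|E) = 1 − 0.1187 = 0.8813.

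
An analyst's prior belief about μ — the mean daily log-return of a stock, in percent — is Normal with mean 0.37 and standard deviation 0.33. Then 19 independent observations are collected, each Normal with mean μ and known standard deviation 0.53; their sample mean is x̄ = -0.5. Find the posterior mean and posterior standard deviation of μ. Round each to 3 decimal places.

Posterior mean ≈ -0.396; posterior SD ≈ 0.114

Prior precision 1/τ₀² = 1/0.33² = 9.18274; data precision n/σ² = 19/0.53² = 67.6397.
Posterior precision = 9.18274 + 67.6397 = 76.8225, giving posterior SD = 1/√76.8225 = 0.114.
Posterior mean = (9.18274·0.37 + 67.6397·-0.5) / 76.8225 = -0.396.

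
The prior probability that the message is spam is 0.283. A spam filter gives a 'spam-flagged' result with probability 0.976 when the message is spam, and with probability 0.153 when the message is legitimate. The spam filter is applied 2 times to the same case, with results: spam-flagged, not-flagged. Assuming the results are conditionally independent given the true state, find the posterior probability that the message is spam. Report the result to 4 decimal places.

Posterior P(H) ≈ 0.0666

With H the event that the message is spam, the joint likelihood of the observed sequence is P(data|H) = 0.976·0.024 = 0.023424 and P(data|¬H) = 0.153·0.847 = 0.12959.
Bayes: P(H|data) = 0.283·0.023424 / (0.283·0.023424 + 0.717·0.12959) = 0.0066290/0.099546 = 0.0666.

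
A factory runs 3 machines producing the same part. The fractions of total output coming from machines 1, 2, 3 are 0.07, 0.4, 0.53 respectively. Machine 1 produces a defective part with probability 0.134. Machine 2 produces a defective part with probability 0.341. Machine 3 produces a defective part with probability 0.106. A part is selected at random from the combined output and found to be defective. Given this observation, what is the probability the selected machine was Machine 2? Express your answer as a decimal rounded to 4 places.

Tabulate prior·likelihood by source: [1] prior 0.07, lik 0.134, product 0.009380; [2] prior 0.4, lik 0.341, product 0.1364; [3] prior 0.53, lik 0.106, product 0.05618.
Normalizing constant = 0.20196; the posterior for Machine 2 is its product over the sum, 0.1364/0.20196 = 0.6754.

Posterior probability ≈ 0.6754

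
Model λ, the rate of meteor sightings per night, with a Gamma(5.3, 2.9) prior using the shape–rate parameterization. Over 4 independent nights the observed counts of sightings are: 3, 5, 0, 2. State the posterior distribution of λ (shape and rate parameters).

Posterior: Gamma(shape=15.3, rate=6.9)

The Poisson likelihood adds the total count to the shape and the number of exposure periods to the rate. Here ∑xᵢ = 10 and n = 4, so shape 5.3→15.3 and rate 2.9→6.9.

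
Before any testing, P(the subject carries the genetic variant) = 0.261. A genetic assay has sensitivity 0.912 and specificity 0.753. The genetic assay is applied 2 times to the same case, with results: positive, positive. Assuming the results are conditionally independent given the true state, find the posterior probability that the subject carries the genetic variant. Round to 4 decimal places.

Posterior P(H) ≈ 0.8280

Let H be the event that the subject carries the genetic variant; start with P(H) = 0.261. P('positive'|H) = 0.912, P('positive'|¬H) = 0.247.
Update on result 1 ('positive'): P(H) ← 0.912·0.2610 / (0.912·0.2610 + 0.247·0.7390) = 0.23803/0.42057 = 0.5660.
Update on result 2 ('positive'): P(H) ← 0.912·0.5660 / (0.912·0.5660 + 0.247·0.4340) = 0.51618/0.62338 = 0.8280.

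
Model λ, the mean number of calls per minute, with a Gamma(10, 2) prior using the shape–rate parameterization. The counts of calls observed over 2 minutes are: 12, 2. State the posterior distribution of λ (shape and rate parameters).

The Poisson likelihood adds the total count to the shape and the number of exposure periods to the rate. Here ∑xᵢ = 14 and n = 2, so shape 10→24 and rate 2→4.

Posterior: Gamma(shape=24, rate=4)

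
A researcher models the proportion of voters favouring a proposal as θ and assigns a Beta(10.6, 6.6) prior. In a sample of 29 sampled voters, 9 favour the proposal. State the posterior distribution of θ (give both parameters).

Observing 9 successes and 20 failures updates Beta(10.6, 6.6) by adding the success and failure counts to the two shape parameters: α = 10.6+9 = 19.6, β = 6.6+20 = 26.6.

Posterior: Beta(19.6, 26.6)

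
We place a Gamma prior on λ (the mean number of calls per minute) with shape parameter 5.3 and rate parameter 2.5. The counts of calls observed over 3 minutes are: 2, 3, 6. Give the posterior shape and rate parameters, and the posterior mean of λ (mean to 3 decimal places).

The Poisson likelihood adds the total count to the shape and the number of exposure periods to the rate. Here ∑xᵢ = 11 and n = 3, so shape 5.3→16.3 and rate 2.5→5.5.
E[λ | data] = 16.3/5.5 = 2.964.

Posterior: Gamma(shape=16.3, rate=5.5); mean ≈ 2.964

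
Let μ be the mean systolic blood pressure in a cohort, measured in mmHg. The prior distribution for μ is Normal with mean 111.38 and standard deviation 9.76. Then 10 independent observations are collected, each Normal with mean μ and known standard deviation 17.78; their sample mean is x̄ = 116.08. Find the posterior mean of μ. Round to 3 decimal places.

With known σ, the Normal prior is conjugate. Weight on the data is w = (n/σ²)/(n/σ² + 1/τ₀²) = 0.0316327/(0.0316327+0.0104979) = 0.75083.
Posterior mean = w·x̄ + (1−w)·μ₀ = 0.75083·116.08 + 0.24917·111.38 = 114.909.

Posterior mean ≈ 114.909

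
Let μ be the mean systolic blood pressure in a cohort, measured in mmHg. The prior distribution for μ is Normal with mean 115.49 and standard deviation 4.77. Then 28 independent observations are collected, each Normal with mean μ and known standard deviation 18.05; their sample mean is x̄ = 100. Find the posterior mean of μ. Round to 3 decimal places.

Posterior mean ≈ 105.241

With known σ, the Normal prior is conjugate. Weight on the data is w = (n/σ²)/(n/σ² + 1/τ₀²) = 0.0859416/(0.0859416+0.0439504) = 0.66164.
Posterior mean = w·x̄ + (1−w)·μ₀ = 0.66164·100 + 0.33836·115.49 = 105.241.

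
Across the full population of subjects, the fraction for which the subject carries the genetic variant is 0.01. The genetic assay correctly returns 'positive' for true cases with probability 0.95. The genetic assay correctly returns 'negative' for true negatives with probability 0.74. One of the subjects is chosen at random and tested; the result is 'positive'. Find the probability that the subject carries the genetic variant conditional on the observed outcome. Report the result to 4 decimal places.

Write H for 'the subject carries the genetic variant'. Prior odds H:¬H = 0.01/0.99 = 0.010101. For the 'positive' outcome, the likelihood ratio is 0.95/0.26 = 3.6538.
Posterior odds = 0.010101 × 3.6538 = 0.036908, so P(H|E) = 0.036908/(1+0.036908) = 0.0356.

P(H | E) ≈ 0.0356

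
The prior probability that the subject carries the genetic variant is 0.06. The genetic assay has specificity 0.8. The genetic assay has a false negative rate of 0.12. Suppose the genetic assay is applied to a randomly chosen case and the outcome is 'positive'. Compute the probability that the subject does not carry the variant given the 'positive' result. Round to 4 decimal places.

P(¬H | E) ≈ 0.7807

Write H for 'the subject carries the genetic variant'. Prior odds H:¬H = 0.06/0.94 = 0.063830. For the 'positive' outcome, the likelihood ratio is 0.88/0.2 = 4.4000.
Posterior odds = 0.063830 × 4.4000 = 0.28085, so P(H|E) = 0.28085/(1+0.28085) = 0.2193. Then P(¬H|E) = 1 − 0.2193 = 0.7807.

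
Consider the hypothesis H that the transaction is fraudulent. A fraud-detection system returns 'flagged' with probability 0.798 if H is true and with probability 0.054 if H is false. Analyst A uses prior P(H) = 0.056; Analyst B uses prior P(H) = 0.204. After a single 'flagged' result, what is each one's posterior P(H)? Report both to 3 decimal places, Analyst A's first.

P('+'|H) = 0.798, P('+'|¬H) = 0.054.
Analyst A: numerator 0.798·0.056 = 0.044688; evidence = 0.044688+0.054·0.944 = 0.095664; posterior = 0.467.
Analyst B: numerator 0.798·0.204 = 0.16279; evidence = 0.16279+0.054·0.796 = 0.20578; posterior = 0.791.

Analyst A: 0.467; Analyst B: 0.791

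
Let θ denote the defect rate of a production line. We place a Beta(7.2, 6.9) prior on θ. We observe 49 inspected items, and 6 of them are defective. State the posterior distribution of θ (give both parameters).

Posterior: Beta(13.2, 49.9)

Observing 6 successes and 43 failures updates Beta(7.2, 6.9) by adding the success and failure counts to the two shape parameters: α = 7.2+6 = 13.2, β = 6.9+43 = 49.9.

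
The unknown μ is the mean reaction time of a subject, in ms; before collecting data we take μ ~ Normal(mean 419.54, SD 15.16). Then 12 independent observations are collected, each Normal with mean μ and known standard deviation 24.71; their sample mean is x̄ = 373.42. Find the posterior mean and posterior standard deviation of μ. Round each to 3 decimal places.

Prior precision 1/τ₀² = 1/15.16² = 0.00435113; data precision n/σ² = 12/24.71² = 0.0196533.
Posterior precision = 0.00435113 + 0.0196533 = 0.0240044, giving posterior SD = 1/√0.0240044 = 6.454.
Posterior mean = (0.00435113·419.54 + 0.0196533·373.42) / 0.0240044 = 381.780.

Posterior mean ≈ 381.780; posterior SD ≈ 6.454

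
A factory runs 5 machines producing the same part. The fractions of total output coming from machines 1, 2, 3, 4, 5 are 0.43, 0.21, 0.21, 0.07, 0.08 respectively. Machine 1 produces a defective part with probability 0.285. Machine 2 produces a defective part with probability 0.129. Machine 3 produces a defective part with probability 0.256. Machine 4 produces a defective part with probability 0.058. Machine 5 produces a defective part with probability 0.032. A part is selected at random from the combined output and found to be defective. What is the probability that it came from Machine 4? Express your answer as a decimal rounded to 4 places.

P(defective|M1) = 0.285; P(defective|M2) = 0.129; P(defective|M3) = 0.256; P(defective|M4) = 0.058; P(defective|M5) = 0.032.
Prior × likelihood for each source: 0.43·0.285=0.1225, 0.21·0.129=0.02709, 0.21·0.256=0.05376, 0.07·0.058=0.004060, 0.08·0.032=0.002560. Summing gives P(defective) = 0.21002.
P(Machine 4 | defective) = 0.004060 / 0.21002 = 0.0193.

Posterior probability ≈ 0.0193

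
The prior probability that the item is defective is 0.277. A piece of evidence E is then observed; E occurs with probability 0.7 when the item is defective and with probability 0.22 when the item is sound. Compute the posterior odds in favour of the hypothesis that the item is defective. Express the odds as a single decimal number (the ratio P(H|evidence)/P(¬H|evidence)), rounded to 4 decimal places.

Posterior odds ≈ 1.2190

Prior odds = 0.277/(1−0.277) = 0.38313.
Likelihood ratio for E = 0.7/0.22 = 3.1818.
Posterior odds = prior odds × LR = 1.2190.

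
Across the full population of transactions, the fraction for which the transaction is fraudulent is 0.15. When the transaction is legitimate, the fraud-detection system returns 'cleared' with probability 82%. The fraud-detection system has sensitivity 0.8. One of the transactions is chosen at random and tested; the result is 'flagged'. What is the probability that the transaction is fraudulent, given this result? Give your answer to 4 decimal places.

P(H | E) ≈ 0.4396

Write H for 'the transaction is fraudulent'. Prior odds H:¬H = 0.15/0.85 = 0.17647. For the 'flagged' outcome, the likelihood ratio is 0.8/0.18 = 4.4444.
Posterior odds = 0.17647 × 4.4444 = 0.78431, so P(H|E) = 0.78431/(1+0.78431) = 0.4396.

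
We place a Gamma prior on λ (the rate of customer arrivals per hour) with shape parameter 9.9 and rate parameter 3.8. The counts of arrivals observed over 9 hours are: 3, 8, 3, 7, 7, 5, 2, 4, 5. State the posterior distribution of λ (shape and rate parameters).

Total count ∑xᵢ = 44 over n = 9 hours.
Gamma is conjugate to the Poisson likelihood: posterior is Gamma(shape = 9.9+44 = 53.9, rate = 3.8+9 = 12.8).

Posterior: Gamma(shape=53.9, rate=12.8)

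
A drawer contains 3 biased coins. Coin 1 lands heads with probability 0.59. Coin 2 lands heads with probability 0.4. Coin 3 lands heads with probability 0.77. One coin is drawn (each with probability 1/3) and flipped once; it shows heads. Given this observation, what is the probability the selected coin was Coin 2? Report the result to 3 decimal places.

Posterior probability ≈ 0.227

Tabulate prior·likelihood by source: [1] prior 0.333333, lik 0.59, product 0.1967; [2] prior 0.333333, lik 0.4, product 0.1333; [3] prior 0.333333, lik 0.77, product 0.2567.
Normalizing constant = 0.58667; the posterior for Coin 2 is its product over the sum, 0.1333/0.58667 = 0.227.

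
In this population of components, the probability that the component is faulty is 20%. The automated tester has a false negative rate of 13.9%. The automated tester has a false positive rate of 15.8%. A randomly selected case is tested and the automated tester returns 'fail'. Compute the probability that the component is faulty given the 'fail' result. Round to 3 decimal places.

Let H be the event that the component is faulty. P(H) = 0.2, so P(¬H) = 0.8. With E the 'fail' result, P(E|H) = 0.861 and P(E|¬H) = 0.158.
P(E) = 0.861·0.2 + 0.158·0.8 = 0.17220 + 0.12640 = 0.29860.
By Bayes' theorem, P(H|E) = 0.17220 / 0.29860 = 0.577.

P(H | E) ≈ 0.577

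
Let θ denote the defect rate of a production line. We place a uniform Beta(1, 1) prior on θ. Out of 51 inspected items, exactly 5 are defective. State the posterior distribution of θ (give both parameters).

Posterior: Beta(6, 47)

Observing 5 successes and 46 failures updates Beta(1, 1) by adding the success and failure counts to the two shape parameters: α = 1+5 = 6, β = 1+46 = 47.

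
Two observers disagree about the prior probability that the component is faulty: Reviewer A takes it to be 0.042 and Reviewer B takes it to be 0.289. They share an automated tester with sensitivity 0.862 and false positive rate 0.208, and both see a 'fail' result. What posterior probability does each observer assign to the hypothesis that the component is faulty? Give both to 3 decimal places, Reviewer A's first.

The likelihood ratio for a 'fail' result is 0.862/0.208 = 4.1442.
Reviewer A: prior odds 0.042/0.958 = 0.043841; posterior odds 0.18169; posterior probability 0.154.
Reviewer B: prior odds 0.289/0.711 = 0.40647; posterior odds 1.6845; posterior probability 0.627.

Reviewer A: 0.154; Reviewer B: 0.627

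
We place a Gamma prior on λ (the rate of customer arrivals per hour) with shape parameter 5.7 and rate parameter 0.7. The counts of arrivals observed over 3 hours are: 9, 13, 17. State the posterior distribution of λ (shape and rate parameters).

Total count ∑xᵢ = 39 over n = 3 hours.
Gamma is conjugate to the Poisson likelihood: posterior is Gamma(shape = 5.7+39 = 44.7, rate = 0.7+3 = 3.7).

Posterior: Gamma(shape=44.7, rate=3.7)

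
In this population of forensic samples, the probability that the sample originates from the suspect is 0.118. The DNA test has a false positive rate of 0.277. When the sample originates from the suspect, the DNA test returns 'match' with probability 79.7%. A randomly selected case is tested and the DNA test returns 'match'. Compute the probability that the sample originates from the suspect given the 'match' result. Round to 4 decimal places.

Let H be the event that the sample originates from the suspect. P(H) = 0.118, so P(¬H) = 0.882. With E the 'match' result, P(E|H) = 0.797 and P(E|¬H) = 0.277.
P(E) = 0.797·0.118 + 0.277·0.882 = 0.094046 + 0.24431 = 0.33836.
By Bayes' theorem, P(H|E) = 0.094046 / 0.33836 = 0.2779.

P(H | E) ≈ 0.2779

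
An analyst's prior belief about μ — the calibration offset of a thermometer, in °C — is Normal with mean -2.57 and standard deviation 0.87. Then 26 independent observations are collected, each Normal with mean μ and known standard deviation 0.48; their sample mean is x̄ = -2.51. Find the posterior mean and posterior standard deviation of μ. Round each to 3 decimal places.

Prior precision 1/τ₀² = 1/0.87² = 1.32118; data precision n/σ² = 26/0.48² = 112.847.
Posterior precision = 1.32118 + 112.847 = 114.168, giving posterior SD = 1/√114.168 = 0.094.
Posterior mean = (1.32118·-2.57 + 112.847·-2.51) / 114.168 = -2.511.

Posterior mean ≈ -2.511; posterior SD ≈ 0.094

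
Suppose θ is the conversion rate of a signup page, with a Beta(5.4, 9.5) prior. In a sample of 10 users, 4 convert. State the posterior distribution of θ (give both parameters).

Posterior: Beta(9.4, 15.5)

Observing 4 successes and 6 failures updates Beta(5.4, 9.5) by adding the success and failure counts to the two shape parameters: α = 5.4+4 = 9.4, β = 9.5+6 = 15.5.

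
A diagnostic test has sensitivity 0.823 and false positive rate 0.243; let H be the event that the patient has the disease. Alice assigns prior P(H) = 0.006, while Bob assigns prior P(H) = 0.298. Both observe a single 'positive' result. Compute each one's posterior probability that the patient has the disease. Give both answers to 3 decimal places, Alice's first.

Alice: 0.020; Bob: 0.590

P('+'|H) = 0.823, P('+'|¬H) = 0.243.
Alice: numerator 0.823·0.006 = 0.0049380; evidence = 0.0049380+0.243·0.994 = 0.24648; posterior = 0.020.
Bob: numerator 0.823·0.298 = 0.24525; evidence = 0.24525+0.243·0.702 = 0.41584; posterior = 0.590.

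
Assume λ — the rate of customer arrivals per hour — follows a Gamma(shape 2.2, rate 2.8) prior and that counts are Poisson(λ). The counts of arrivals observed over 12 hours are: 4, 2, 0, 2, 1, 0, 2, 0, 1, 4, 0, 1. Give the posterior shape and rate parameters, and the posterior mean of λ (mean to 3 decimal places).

Posterior: Gamma(shape=19.2, rate=14.8); mean ≈ 1.297

Total count ∑xᵢ = 17 over n = 12 hours.
Gamma is conjugate to the Poisson likelihood: posterior is Gamma(shape = 2.2+17 = 19.2, rate = 2.8+12 = 14.8).
Posterior mean = shape/rate = 19.2/14.8 = 1.297.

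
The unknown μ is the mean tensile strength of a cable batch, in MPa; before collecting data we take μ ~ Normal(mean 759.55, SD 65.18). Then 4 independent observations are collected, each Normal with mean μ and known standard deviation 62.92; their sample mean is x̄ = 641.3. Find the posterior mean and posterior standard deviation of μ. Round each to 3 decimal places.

Posterior mean ≈ 663.643; posterior SD ≈ 28.332

With known σ, the Normal prior is conjugate. Weight on the data is w = (n/σ²)/(n/σ² + 1/τ₀²) = 0.00101037/(0.00101037+0.00023538) = 0.81105.
Posterior mean = w·x̄ + (1−w)·μ₀ = 0.81105·641.3 + 0.18895·759.55 = 663.643. Posterior variance = 1/(0.00101037+0.00023538) = 802.725, so SD = 28.332.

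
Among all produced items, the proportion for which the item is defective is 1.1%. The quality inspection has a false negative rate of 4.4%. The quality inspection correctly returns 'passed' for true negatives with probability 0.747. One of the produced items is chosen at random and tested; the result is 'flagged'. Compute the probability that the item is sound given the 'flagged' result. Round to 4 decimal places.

Write H for 'the item is defective'. Prior odds H:¬H = 0.011/0.989 = 0.011122. For the 'flagged' outcome, the likelihood ratio is 0.956/0.253 = 3.7787.
Posterior odds = 0.011122 × 3.7787 = 0.042028, so P(H|E) = 0.042028/(1+0.042028) = 0.0403. Then P(¬H|E) = 1 − 0.0403 = 0.9597.

P(¬H | E) ≈ 0.9597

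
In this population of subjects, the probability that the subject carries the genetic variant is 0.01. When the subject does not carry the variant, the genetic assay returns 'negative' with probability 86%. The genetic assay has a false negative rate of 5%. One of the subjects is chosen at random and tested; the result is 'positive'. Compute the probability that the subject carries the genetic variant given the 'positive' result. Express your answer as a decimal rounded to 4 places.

Write H for 'the subject carries the genetic variant'. Prior odds H:¬H = 0.01/0.99 = 0.010101. For the 'positive' outcome, the likelihood ratio is 0.95/0.14 = 6.7857.
Posterior odds = 0.010101 × 6.7857 = 0.068543, so P(H|E) = 0.068543/(1+0.068543) = 0.0641.

P(H | E) ≈ 0.0641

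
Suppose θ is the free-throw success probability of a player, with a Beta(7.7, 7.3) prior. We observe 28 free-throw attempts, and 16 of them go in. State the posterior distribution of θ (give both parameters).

Posterior: Beta(23.7, 19.3)

Observing 16 successes and 12 failures updates Beta(7.7, 7.3) by adding the success and failure counts to the two shape parameters: α = 7.7+16 = 23.7, β = 7.3+12 = 19.3.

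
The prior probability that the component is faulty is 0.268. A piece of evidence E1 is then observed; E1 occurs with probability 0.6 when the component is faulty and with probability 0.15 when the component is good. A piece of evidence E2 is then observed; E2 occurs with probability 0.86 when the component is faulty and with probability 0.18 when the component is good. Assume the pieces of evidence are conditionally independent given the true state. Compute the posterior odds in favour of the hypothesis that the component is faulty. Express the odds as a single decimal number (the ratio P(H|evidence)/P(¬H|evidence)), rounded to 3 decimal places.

Posterior odds ≈ 6.997

Prior odds = 0.268/(1−0.268) = 0.36612. In log-odds, ln(0.36612) = -1.0048.
Add log likelihood ratios: ln(4.0000) + ln(4.7778) = 2.9503.
Posterior log-odds = 1.9455, so posterior odds = exp(1.9455) = 6.9970.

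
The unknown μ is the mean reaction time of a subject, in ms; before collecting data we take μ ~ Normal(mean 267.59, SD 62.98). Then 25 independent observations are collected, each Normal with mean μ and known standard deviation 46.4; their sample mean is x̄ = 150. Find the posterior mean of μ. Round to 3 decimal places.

Posterior mean ≈ 152.499

With known σ, the Normal prior is conjugate. Weight on the data is w = (n/σ²)/(n/σ² + 1/τ₀²) = 0.0116119/(0.0116119+0.00025211) = 0.97875.
Posterior mean = w·x̄ + (1−w)·μ₀ = 0.97875·150 + 0.021250·267.59 = 152.499.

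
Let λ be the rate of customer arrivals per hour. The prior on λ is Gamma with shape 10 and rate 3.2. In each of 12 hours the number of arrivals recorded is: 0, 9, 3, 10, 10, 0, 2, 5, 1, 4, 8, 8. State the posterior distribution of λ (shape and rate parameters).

Posterior: Gamma(shape=70, rate=15.2)

The Poisson likelihood adds the total count to the shape and the number of exposure periods to the rate. Here ∑xᵢ = 60 and n = 12, so shape 10→70 and rate 3.2→15.2.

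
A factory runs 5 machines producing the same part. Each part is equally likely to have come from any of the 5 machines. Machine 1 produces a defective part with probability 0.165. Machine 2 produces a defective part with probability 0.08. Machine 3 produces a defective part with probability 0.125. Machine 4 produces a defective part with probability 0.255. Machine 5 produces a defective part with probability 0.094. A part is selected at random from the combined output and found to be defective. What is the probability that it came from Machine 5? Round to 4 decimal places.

Posterior probability ≈ 0.1307

P(defective|M1) = 0.165; P(defective|M2) = 0.08; P(defective|M3) = 0.125; P(defective|M4) = 0.255; P(defective|M5) = 0.094.
Prior × likelihood for each source: 0.2·0.165=0.03300, 0.2·0.08=0.01600, 0.2·0.125=0.02500, 0.2·0.255=0.05100, 0.2·0.094=0.01880. Summing gives P(defective) = 0.14380.
P(Machine 5 | defective) = 0.01880 / 0.14380 = 0.1307.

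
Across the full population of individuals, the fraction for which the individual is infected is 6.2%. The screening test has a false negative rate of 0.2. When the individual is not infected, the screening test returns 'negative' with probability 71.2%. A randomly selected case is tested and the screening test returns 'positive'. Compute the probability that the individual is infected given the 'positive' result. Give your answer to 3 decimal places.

P(H | E) ≈ 0.155

Let H be the event that the individual is infected. P(H) = 0.062, so P(¬H) = 0.938. With E the 'positive' result, P(E|H) = 0.8 and P(E|¬H) = 0.288.
P(E) = 0.8·0.062 + 0.288·0.938 = 0.049600 + 0.27014 = 0.31974.
By Bayes' theorem, P(H|E) = 0.049600 / 0.31974 = 0.155.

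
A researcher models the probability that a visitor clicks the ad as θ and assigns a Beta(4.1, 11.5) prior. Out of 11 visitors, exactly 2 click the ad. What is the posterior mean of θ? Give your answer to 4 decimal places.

Observing 2 successes and 9 failures updates Beta(4.1, 11.5) by adding the success and failure counts to the two shape parameters: α = 4.1+2 = 6.1, β = 11.5+9 = 20.5.
Posterior mean = α/(α+β) = 6.1/26.6 = 0.2293.

Posterior mean ≈ 0.2293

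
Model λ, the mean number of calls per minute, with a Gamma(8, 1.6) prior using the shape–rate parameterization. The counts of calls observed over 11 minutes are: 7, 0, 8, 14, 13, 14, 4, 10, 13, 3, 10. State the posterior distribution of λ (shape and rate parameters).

Posterior: Gamma(shape=104, rate=12.6)

Total count ∑xᵢ = 96 over n = 11 minutes.
Gamma is conjugate to the Poisson likelihood: posterior is Gamma(shape = 8+96 = 104, rate = 1.6+11 = 12.6).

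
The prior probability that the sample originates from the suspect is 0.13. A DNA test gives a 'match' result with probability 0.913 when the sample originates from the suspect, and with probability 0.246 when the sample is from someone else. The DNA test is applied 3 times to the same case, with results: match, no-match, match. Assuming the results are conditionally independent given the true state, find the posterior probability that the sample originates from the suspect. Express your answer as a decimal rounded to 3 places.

With H the event that the sample originates from the suspect, the joint likelihood of the observed sequence is P(data|H) = 0.913·0.087·0.913 = 0.072521 and P(data|¬H) = 0.246·0.754·0.246 = 0.045629.
Bayes: P(H|data) = 0.13·0.072521 / (0.13·0.072521 + 0.87·0.045629) = 0.0094277/0.049125 = 0.1919.

Posterior P(H) ≈ 0.192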